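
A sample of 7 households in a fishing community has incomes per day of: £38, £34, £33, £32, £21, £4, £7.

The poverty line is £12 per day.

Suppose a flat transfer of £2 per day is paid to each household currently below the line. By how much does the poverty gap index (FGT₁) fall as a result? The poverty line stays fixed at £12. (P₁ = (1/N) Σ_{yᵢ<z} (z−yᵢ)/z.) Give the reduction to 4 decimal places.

Before: below the line — £4, £7; poverty gap index (FGT₁) = 0.154762.
After the £2 transfer: below the line — £6, £9; poverty gap index (FGT₁) = 0.107143.
Reduction = 0.154762 − 0.107143 = 0.0476.

0.0476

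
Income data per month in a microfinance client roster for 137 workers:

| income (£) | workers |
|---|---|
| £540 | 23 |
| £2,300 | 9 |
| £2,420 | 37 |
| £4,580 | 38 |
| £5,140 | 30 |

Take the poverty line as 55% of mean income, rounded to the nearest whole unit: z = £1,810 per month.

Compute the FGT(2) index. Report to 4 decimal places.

0.0827

Below z: 23×£540 (q = 23 of N = 137).
Gap ratios (z−y)/z: (1810−540)/1810 = 0.7017 (×23).
Squared: 0.4923 (×23).
Sum = 11.323433; P₂ = 11.323433 / 137 = 0.0827.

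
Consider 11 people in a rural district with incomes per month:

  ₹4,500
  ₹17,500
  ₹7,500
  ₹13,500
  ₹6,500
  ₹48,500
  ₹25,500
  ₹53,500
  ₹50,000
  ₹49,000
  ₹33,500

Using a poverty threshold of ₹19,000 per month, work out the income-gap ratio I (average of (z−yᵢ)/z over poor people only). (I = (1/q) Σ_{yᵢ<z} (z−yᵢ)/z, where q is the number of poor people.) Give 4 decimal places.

Below z: ₹4,500, ₹6,500, ₹7,500, ₹13,500, ₹17,500 (q = 5 of N = 11).
Relative gaps: 0.7632, 0.6579, 0.6053, 0.2895, 0.0789; sum = 2.394737.
The income-gap ratio divides by q (the poor only): 2.394737 / 5 = 0.4789.

0.4789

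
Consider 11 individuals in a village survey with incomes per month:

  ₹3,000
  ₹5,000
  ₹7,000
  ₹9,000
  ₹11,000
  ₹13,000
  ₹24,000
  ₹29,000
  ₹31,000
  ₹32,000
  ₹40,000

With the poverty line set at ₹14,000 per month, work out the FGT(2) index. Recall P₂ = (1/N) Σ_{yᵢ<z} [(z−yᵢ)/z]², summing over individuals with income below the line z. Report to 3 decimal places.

Below the line: ₹3,000, ₹5,000, ₹7,000, ₹9,000, ₹11,000, ₹13,000 (q = 6 of N = 11).
Gap ratios (z−y)/z: (14000−3000)/14000 = 0.7857; (14000−5000)/14000 = 0.6429; (14000−7000)/14000 = 0.5000; (14000−9000)/14000 = 0.3571; (14000−11000)/14000 = 0.2143; (14000−13000)/14000 = 0.0714.
Squared: 0.6173; 0.4133; 0.2500; 0.1276; 0.0459; 0.0051.
Sum = 1.459184; P₂ = 1.459184 / 11 = 0.133.

0.133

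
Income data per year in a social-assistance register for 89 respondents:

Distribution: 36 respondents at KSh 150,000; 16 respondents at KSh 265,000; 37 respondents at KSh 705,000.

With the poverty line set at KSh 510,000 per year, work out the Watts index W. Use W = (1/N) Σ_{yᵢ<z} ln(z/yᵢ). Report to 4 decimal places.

0.6127

Below z: 36×KSh 150,000, 16×KSh 265,000 (q = 52 of N = 89).
Log shortfalls: ln(510000/150000) = 1.2238 (×36); ln(510000/265000) = 0.6547 (×16).
W = 54.530810 / 89 = 0.6127.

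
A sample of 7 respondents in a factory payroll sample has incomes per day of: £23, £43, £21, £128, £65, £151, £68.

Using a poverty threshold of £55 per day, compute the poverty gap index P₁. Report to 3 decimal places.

Poor units: £21, £23, £43 (q = 3 of N = 7).
Relative gaps: (55−21)/55 = 0.6182; (55−23)/55 = 0.5818; (55−43)/55 = 0.2182.
Sum of shortfalls = 1.418182; P₁ averages over all N: 1.418182 / 7 = 0.203.

0.203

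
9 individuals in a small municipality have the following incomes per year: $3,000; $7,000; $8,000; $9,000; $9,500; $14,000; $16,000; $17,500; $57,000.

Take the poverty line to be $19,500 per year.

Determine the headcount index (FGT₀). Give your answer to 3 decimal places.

0.889

8 of the 9 individuals have income below $19,500.
H = 8/9 = 0.889.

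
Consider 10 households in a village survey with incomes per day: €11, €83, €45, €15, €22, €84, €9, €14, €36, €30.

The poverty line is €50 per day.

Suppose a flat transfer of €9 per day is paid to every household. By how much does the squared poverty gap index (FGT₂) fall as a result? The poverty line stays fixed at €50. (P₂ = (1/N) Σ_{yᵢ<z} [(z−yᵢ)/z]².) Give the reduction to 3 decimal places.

Before: below the line — €9, €11, €14, €15, €22, €30, €36, €45; squared poverty gap index (FGT₂) = 0.28512.
After the €9 transfer: below the line — €18, €20, €23, €24, €31, €39, €45; squared poverty gap index (FGT₂) = 0.15344.
Reduction = 0.28512 − 0.15344 = 0.132.

0.132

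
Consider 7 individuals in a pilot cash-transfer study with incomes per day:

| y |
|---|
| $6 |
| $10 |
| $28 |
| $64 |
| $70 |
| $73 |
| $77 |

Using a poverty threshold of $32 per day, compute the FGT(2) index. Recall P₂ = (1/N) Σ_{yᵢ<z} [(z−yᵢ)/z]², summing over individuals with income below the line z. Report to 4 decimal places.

0.1641

Below the line: $6, $10, $28 (q = 3 of N = 7).
Normalized shortfalls: (32−6)/32 = 0.8125; (32−10)/32 = 0.6875; (32−28)/32 = 0.1250.
Squared: 0.6602; 0.4727; 0.0156.
Sum = 1.148438; P₂ = 1.148438 / 7 = 0.1641.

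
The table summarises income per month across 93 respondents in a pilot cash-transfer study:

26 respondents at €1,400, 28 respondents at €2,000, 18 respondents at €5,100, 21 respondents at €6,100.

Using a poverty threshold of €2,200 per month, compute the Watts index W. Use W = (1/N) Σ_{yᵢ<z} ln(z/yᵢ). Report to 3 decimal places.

Poor units: 26×€1,400, 28×€2,000 (q = 54 of N = 93).
ln(z/y) terms: ln(2200/1400) = 0.4520 (×26); ln(2200/2000) = 0.0953 (×28).
W = 14.420298 / 93 = 0.155.

0.155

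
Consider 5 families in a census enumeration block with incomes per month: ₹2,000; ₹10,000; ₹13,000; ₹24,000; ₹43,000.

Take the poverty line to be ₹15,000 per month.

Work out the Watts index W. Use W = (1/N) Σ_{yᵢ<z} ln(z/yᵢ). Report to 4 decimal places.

Below z: ₹2,000, ₹10,000, ₹13,000 (q = 3 of N = 5).
ln(z/y) terms: ln(15000/2000) = 2.0149; ln(15000/10000) = 0.4055; ln(15000/13000) = 0.1431.
W = 2.563469 / 5 = 0.5127.

0.5127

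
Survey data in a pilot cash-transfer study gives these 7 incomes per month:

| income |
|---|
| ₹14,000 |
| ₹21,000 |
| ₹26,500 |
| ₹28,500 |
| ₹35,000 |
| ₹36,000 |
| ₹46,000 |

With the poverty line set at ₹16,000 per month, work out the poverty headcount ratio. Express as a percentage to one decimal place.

14.3%

1 of the 7 workers have income below ₹16,000.
H = 1/7 = 14.3%.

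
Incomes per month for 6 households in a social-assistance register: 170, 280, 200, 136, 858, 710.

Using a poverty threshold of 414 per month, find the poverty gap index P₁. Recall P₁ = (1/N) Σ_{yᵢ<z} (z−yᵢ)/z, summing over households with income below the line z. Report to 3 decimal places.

Below z: 136, 170, 200, 280 (q = 4 of N = 6).
Shortfall ratios: (414−136)/414 = 0.6715; (414−170)/414 = 0.5894; (414−200)/414 = 0.5169; (414−280)/414 = 0.3237.
Sum of shortfalls = 2.101449; P₁ averages over all N: 2.101449 / 6 = 0.350.

0.350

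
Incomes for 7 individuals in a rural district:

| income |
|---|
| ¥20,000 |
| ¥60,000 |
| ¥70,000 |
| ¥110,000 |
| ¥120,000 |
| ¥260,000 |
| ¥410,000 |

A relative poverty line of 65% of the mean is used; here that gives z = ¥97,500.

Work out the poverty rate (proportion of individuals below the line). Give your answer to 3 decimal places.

0.429

3 of the 7 individuals have income below ¥97,500.
H = 3/7 = 0.429.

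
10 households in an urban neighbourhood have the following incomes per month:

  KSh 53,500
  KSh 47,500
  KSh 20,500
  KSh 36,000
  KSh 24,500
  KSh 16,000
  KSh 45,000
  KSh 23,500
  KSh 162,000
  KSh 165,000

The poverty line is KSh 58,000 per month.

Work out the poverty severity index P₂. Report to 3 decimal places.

0.186

Below z: KSh 16,000, KSh 20,500, KSh 23,500, KSh 24,500, KSh 36,000, KSh 45,000, KSh 47,500, KSh 53,500 (q = 8 of N = 10).
Normalized shortfalls: (58000−16000)/58000 = 0.7241; (58000−20500)/58000 = 0.6466; (58000−23500)/58000 = 0.5948; (58000−24500)/58000 = 0.5776; (58000−36000)/58000 = 0.3793; (58000−45000)/58000 = 0.2241; (58000−47500)/58000 = 0.1810; (58000−53500)/58000 = 0.0776.
Squared: 0.5244; 0.4180; 0.3538; 0.3336; 0.1439; 0.0502; 0.0328; 0.0060.
Sum = 1.862738; P₂ = 1.862738 / 10 = 0.186.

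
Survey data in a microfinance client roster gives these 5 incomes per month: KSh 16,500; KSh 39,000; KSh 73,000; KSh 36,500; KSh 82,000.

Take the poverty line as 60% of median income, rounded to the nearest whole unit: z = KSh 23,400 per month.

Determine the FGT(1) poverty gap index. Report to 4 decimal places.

0.0590

Poor units: KSh 16,500 (q = 1 of N = 5).
Gap ratios (z−y)/z: (23400−16500)/23400 = 0.2949.
Σ = 0.294872. Dividing by the full population N = 5 gives P₁ = 0.0590.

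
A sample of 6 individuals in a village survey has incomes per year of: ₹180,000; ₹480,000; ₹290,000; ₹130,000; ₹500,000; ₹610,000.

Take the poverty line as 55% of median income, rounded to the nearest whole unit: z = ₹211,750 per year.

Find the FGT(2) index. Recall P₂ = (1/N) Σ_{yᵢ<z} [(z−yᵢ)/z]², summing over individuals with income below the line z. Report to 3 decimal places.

0.029

Incomes under z: ₹130,000, ₹180,000 (q = 2 of N = 6).
Shortfall ratios: (211750−130000)/211750 = 0.3861; (211750−180000)/211750 = 0.1499.
Squared: 0.1490; 0.0225.
Sum = 0.171531; P₂ = 0.171531 / 6 = 0.029.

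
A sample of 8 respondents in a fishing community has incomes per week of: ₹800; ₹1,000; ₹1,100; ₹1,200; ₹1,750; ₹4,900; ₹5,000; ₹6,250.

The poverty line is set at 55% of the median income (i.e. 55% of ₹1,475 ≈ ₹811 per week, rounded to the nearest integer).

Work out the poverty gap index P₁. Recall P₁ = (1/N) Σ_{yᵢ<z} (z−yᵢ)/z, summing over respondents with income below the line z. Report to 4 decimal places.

Incomes under z: ₹800 (q = 1 of N = 8).
Shortfall ratios: (811−800)/811 = 0.0136.
Σ = 0.013564. Dividing by the full population N = 8 gives P₁ = 0.0017.

0.0017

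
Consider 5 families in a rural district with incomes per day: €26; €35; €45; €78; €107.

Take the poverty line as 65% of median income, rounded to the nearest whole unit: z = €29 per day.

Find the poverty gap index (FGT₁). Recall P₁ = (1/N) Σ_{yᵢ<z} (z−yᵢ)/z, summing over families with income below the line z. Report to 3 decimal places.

0.021

Incomes under z: €26 (q = 1 of N = 5).
Shortfall ratios: (29−26)/29 = 0.1034.
Sum of shortfalls = 0.103448; P₁ averages over all N: 0.103448 / 5 = 0.021.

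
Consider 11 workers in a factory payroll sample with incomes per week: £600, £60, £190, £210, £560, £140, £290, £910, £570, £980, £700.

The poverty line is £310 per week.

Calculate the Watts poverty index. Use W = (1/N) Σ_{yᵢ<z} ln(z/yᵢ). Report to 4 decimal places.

Below z: £60, £140, £190, £210, £290 (q = 5 of N = 11).
ln(z/y) terms: ln(310/60) = 1.6422; ln(310/140) = 0.7949; ln(310/190) = 0.4895; ln(310/210) = 0.3895; ln(310/290) = 0.0667.
W = 3.382862 / 11 = 0.3075.

0.3075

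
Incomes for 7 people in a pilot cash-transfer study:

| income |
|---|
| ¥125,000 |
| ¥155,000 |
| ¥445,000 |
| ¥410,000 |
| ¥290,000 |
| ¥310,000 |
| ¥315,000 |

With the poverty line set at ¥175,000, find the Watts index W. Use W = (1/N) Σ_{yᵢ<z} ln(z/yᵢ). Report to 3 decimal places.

Below z: ¥125,000, ¥155,000 (q = 2 of N = 7).
ln(z/y) terms: ln(175000/125000) = 0.3365; ln(175000/155000) = 0.1214.
W = 0.457833 / 7 = 0.065.

0.065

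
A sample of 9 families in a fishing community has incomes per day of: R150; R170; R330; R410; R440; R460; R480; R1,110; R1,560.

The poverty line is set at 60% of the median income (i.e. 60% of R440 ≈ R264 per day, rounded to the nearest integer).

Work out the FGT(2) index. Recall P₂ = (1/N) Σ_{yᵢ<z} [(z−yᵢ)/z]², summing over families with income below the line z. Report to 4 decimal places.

0.0348

Below the line: R150, R170 (q = 2 of N = 9).
Shortfall ratios: (264−150)/264 = 0.4318; (264−170)/264 = 0.3561.
Squared: 0.1865; 0.1268.
Sum = 0.313246; P₂ = 0.313246 / 9 = 0.0348.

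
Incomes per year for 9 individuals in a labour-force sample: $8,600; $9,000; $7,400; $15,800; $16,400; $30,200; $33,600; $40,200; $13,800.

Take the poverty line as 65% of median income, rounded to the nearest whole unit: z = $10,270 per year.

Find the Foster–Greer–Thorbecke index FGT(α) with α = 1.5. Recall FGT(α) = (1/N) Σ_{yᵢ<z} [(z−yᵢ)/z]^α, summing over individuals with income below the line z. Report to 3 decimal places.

Below the line: $7,400, $8,600, $9,000 (q = 3 of N = 9).
Shortfall ratios: (10270−7400)/10270 = 0.2795; (10270−8600)/10270 = 0.1626; (10270−9000)/10270 = 0.1237.
Raised to α = 1.5: 0.14773; 0.06557; 0.04349.
Sum = 0.256788; FGT(1.5) = 0.256788 / 9 = 0.029.

0.029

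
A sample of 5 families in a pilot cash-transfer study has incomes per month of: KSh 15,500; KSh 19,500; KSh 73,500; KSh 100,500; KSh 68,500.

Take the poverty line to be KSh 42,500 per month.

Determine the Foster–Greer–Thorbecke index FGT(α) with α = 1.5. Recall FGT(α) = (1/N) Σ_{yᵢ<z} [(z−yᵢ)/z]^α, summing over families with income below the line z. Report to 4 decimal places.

Below the line: KSh 15,500, KSh 19,500 (q = 2 of N = 5).
Shortfall ratios: (42500−15500)/42500 = 0.6353; (42500−19500)/42500 = 0.5412.
Raised to α = 1.5: 0.50636; 0.39811.
Sum = 0.904478; FGT(1.5) = 0.904478 / 5 = 0.1809.

0.1809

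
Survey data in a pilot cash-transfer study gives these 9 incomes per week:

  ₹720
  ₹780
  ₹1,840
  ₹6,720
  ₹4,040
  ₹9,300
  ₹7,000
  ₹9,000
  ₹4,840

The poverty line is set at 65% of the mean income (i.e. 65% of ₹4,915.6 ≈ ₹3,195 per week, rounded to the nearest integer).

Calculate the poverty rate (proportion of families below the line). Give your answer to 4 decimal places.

0.3333

3 of the 9 families have income below ₹3,195.
H = 3/9 = 0.3333.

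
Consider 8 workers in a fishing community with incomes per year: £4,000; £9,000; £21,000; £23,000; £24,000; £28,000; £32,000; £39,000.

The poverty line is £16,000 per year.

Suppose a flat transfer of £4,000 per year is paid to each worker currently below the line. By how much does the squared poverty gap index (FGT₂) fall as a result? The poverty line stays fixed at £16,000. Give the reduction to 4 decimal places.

Before: below the line — £4,000, £9,000; squared poverty gap index (FGT₂) = 0.094238.
After the £4,000 transfer: below the line — £8,000, £13,000; squared poverty gap index (FGT₂) = 0.035645.
Reduction = 0.094238 − 0.035645 = 0.0586.

0.0586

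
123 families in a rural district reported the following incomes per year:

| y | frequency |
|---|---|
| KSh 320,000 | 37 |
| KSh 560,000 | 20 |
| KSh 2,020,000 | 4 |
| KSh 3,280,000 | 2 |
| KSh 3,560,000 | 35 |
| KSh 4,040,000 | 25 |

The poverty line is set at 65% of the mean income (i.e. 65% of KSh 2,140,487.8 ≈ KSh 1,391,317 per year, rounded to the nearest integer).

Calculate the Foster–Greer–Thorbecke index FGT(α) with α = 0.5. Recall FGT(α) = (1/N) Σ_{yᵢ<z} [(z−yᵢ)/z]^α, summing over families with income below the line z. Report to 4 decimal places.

Below the line: 37×KSh 320,000, 20×KSh 560,000 (q = 57 of N = 123).
Relative gaps: (1391317−320000)/1391317 = 0.7700 (×37); (1391317−560000)/1391317 = 0.5975 (×20).
Raised to α = 0.5: 0.87750 (×37); 0.77298 (×20).
Sum = 47.927085; FGT(0.5) = 47.927085 / 123 = 0.3897.

0.3897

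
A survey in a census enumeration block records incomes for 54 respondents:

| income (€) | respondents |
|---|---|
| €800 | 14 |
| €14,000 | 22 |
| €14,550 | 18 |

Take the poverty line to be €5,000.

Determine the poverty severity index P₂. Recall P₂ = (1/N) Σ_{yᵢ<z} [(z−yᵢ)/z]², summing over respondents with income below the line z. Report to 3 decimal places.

Below z: 14×€800 (q = 14 of N = 54).
Normalized shortfalls: (5000−800)/5000 = 0.8400 (×14).
Squared: 0.7056 (×14).
Sum = 9.878400; P₂ = 9.878400 / 54 = 0.183.

0.183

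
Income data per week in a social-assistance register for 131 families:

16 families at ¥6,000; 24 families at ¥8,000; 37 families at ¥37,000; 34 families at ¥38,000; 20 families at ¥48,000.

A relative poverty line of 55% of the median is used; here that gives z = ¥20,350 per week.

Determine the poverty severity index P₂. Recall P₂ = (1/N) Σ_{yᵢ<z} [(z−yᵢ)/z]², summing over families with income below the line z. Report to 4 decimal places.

0.1282

Incomes under z: 16×¥6,000, 24×¥8,000 (q = 40 of N = 131).
Gap ratios (z−y)/z: (20350−6000)/20350 = 0.7052 (×16); (20350−8000)/20350 = 0.6069 (×24).
Squared: 0.4973 (×16); 0.3683 (×24).
Sum = 16.795272; P₂ = 16.795272 / 131 = 0.1282.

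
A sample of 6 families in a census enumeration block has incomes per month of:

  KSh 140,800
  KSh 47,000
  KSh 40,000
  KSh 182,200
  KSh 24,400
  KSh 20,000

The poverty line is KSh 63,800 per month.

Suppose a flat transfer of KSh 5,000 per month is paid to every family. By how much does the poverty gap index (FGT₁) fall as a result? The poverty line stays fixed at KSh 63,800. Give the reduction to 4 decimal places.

0.0522

Before: below the line — KSh 20,000, KSh 24,400, KSh 40,000, KSh 47,000; poverty gap index (FGT₁) = 0.323406.
After the KSh 5,000 transfer: below the line — KSh 25,000, KSh 29,400, KSh 45,000, KSh 52,000; poverty gap index (FGT₁) = 0.271160.
Reduction = 0.323406 − 0.271160 = 0.0522.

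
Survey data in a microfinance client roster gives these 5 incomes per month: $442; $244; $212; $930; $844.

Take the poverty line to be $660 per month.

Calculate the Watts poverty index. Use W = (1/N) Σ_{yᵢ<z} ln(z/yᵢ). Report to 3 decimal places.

Poor units: $212, $244, $442 (q = 3 of N = 5).
Log gaps: ln(660/212) = 1.1357; ln(660/244) = 0.9951; ln(660/442) = 0.4009.
W = 2.531655 / 5 = 0.506.

0.506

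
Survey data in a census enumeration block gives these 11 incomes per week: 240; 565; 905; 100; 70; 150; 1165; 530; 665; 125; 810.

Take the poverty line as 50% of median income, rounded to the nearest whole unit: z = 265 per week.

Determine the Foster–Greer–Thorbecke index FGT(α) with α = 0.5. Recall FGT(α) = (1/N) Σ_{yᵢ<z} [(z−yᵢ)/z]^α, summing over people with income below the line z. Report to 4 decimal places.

0.3036

Poor units: 70, 100, 125, 150, 240 (q = 5 of N = 11).
Gap ratios (z−y)/z: (265−70)/265 = 0.7358; (265−100)/265 = 0.6226; (265−125)/265 = 0.5283; (265−150)/265 = 0.4340; (265−240)/265 = 0.0943.
Raised to α = 0.5: 0.85782; 0.78908; 0.72684; 0.65876; 0.30715.
Sum = 3.339642; FGT(0.5) = 3.339642 / 11 = 0.3036.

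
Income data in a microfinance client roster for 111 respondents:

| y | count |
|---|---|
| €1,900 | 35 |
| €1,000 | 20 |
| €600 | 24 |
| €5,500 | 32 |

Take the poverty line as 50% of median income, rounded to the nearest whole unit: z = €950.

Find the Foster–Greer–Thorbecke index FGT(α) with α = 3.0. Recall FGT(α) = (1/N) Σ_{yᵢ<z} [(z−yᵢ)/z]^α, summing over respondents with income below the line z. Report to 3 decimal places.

Below z: 24×€600 (q = 24 of N = 111).
Shortfall ratios: (950−600)/950 = 0.3684 (×24).
Raised to α = 3.0: 0.05001 (×24).
Sum = 1.200175; FGT(3.0) = 1.200175 / 111 = 0.011.

0.011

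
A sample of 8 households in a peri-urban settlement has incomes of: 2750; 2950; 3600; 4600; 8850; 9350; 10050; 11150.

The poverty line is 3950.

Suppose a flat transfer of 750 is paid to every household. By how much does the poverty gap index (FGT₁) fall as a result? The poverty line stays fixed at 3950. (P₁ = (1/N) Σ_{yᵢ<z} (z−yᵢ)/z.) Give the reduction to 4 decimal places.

Before: below the line — 2750, 2950, 3600; poverty gap index (FGT₁) = 0.080696.
After the 750 transfer: below the line — 3500, 3700; poverty gap index (FGT₁) = 0.022152.
Reduction = 0.080696 − 0.022152 = 0.0585.

0.0585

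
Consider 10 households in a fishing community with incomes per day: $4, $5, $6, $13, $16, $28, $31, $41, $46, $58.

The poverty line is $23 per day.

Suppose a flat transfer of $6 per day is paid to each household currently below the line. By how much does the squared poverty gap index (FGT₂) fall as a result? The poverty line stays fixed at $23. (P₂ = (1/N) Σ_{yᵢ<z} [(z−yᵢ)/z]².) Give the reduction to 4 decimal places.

0.1270

Before: below the line — $4, $5, $6, $13, $16; squared poverty gap index (FGT₂) = 0.212287.
After the $6 transfer: below the line — $10, $11, $12, $19, $22; squared poverty gap index (FGT₂) = 0.085255.
Reduction = 0.212287 − 0.085255 = 0.1270.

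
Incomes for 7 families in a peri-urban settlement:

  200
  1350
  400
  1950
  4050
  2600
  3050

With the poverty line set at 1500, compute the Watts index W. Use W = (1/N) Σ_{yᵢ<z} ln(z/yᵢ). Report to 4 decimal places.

0.4917

Incomes under z: 200, 400, 1350 (q = 3 of N = 7).
ln(z/y) terms: ln(1500/200) = 2.0149; ln(1500/400) = 1.3218; ln(1500/1350) = 0.1054.
W = 3.442019 / 7 = 0.4917.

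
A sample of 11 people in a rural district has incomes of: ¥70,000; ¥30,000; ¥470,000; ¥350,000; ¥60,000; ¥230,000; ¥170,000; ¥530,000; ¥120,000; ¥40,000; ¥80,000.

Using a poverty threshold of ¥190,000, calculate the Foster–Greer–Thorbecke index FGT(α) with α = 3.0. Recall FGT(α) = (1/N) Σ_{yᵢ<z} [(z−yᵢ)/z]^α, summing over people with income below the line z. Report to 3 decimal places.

0.173

Incomes under z: ¥30,000, ¥40,000, ¥60,000, ¥70,000, ¥80,000, ¥120,000, ¥170,000 (q = 7 of N = 11).
Gap ratios (z−y)/z: (190000−30000)/190000 = 0.8421; (190000−40000)/190000 = 0.7895; (190000−60000)/190000 = 0.6842; (190000−70000)/190000 = 0.6316; (190000−80000)/190000 = 0.5789; (190000−120000)/190000 = 0.3684; (190000−170000)/190000 = 0.1053.
Raised to α = 3.0: 0.59717; 0.49205; 0.32031; 0.25193; 0.19405; 0.05001; 0.00117.
Sum = 1.906692; FGT(3.0) = 1.906692 / 11 = 0.173.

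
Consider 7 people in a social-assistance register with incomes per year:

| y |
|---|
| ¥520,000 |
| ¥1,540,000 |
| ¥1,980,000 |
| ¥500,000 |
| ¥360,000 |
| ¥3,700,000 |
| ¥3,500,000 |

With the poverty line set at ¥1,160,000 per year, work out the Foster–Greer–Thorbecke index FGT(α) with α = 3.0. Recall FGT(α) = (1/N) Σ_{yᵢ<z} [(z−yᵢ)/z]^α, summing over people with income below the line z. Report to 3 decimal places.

0.097

Incomes under z: ¥360,000, ¥500,000, ¥520,000 (q = 3 of N = 7).
Relative gaps: (1160000−360000)/1160000 = 0.6897; (1160000−500000)/1160000 = 0.5690; (1160000−520000)/1160000 = 0.5517.
Raised to α = 3.0: 0.32802; 0.18419; 0.16794.
Sum = 0.680148; FGT(3.0) = 0.680148 / 7 = 0.097.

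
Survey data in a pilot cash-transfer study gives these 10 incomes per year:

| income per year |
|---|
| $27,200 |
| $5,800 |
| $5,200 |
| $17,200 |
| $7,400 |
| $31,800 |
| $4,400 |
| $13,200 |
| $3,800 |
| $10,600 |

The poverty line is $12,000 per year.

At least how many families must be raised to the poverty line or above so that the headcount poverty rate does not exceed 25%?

4

Currently q = 6 of N = 10 are below the line (H = 0.600).
A headcount ratio of at most 25% allows at most ⌊0.25 × 10⌋ = 2 poor families.
So at least 6 − 2 = 4 must be lifted.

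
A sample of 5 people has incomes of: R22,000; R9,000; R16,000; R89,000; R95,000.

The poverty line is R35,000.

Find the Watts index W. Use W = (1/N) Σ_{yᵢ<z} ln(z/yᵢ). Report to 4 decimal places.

0.5210

Incomes under z: R9,000, R16,000, R22,000 (q = 3 of N = 5).
Log gaps: ln(35000/9000) = 1.3581; ln(35000/16000) = 0.7828; ln(35000/22000) = 0.4643.
W = 2.605188 / 5 = 0.5210.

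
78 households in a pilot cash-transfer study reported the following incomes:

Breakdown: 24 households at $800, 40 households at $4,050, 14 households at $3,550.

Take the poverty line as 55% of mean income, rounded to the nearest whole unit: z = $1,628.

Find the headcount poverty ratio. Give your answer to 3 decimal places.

0.308

24 of the 78 households have income below $1,628.
H = 24/78 = 0.308.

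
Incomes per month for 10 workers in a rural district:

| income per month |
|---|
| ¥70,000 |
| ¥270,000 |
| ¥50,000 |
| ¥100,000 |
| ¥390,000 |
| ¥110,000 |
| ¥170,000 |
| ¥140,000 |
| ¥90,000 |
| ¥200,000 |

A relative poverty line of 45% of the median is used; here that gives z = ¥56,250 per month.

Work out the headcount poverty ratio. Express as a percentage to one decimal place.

10.0%

1 of the 10 workers have income below ¥56,250.
H = 1/10 = 10.0%.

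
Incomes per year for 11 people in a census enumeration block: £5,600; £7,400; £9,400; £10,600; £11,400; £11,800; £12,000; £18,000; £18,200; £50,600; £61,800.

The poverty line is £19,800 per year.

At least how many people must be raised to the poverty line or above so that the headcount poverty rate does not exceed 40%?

9 of the 11 people are poor, so H = 9/11 = 0.818.
A headcount ratio of at most 40% allows at most ⌊0.40 × 11⌋ = 4 poor people.
So at least 9 − 4 = 5 must be lifted.

5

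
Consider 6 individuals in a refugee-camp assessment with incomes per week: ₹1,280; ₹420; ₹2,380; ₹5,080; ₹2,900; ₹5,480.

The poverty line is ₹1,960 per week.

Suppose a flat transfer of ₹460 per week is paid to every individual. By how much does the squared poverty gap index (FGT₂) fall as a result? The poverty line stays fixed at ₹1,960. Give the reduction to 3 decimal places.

0.070

Before: below the line — ₹420, ₹1,280; squared poverty gap index (FGT₂) = 0.12295.
After the ₹460 transfer: below the line — ₹880, ₹1,740; squared poverty gap index (FGT₂) = 0.05270.
Reduction = 0.12295 − 0.05270 = 0.070.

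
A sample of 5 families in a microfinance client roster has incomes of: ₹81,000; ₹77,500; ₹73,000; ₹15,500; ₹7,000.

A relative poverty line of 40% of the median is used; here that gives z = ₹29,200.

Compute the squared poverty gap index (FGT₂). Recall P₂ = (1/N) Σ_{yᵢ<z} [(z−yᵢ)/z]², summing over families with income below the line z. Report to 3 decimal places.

0.160

Below the line: ₹7,000, ₹15,500 (q = 2 of N = 5).
Shortfall ratios: (29200−7000)/29200 = 0.7603; (29200−15500)/29200 = 0.4692.
Squared: 0.5780; 0.2201.
Sum = 0.798145; P₂ = 0.798145 / 5 = 0.160.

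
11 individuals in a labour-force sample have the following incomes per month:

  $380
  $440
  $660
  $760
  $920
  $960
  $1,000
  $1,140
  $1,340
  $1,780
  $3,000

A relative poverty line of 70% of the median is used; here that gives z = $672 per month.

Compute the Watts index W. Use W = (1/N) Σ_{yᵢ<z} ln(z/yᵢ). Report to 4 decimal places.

Below z: $380, $440, $660 (q = 3 of N = 11).
ln(z/y) terms: ln(672/380) = 0.5701; ln(672/440) = 0.4235; ln(672/660) = 0.0180.
W = 1.011589 / 11 = 0.0920.

0.0920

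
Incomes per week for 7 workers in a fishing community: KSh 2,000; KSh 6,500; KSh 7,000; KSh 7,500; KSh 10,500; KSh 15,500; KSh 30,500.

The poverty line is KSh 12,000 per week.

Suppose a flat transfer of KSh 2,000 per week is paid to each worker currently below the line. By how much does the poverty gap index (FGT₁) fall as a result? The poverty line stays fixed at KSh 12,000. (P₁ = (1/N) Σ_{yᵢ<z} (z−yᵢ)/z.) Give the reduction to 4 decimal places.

Before: below the line — KSh 2,000, KSh 6,500, KSh 7,000, KSh 7,500, KSh 10,500; poverty gap index (FGT₁) = 0.315476.
After the KSh 2,000 transfer: below the line — KSh 4,000, KSh 8,500, KSh 9,000, KSh 9,500; poverty gap index (FGT₁) = 0.202381.
Reduction = 0.315476 − 0.202381 = 0.1131.

0.1131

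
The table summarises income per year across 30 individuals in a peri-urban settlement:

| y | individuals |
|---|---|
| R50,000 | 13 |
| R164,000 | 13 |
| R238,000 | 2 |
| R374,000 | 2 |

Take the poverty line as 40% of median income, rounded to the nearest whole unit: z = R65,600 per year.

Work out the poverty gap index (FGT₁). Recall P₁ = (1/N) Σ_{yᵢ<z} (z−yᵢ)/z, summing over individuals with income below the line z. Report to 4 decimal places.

0.1030

Below z: 13×R50,000 (q = 13 of N = 30).
Normalized shortfalls: (65600−50000)/65600 = 0.2378 (×13).
Σ = 3.091463. Dividing by the full population N = 30 gives P₁ = 0.1030.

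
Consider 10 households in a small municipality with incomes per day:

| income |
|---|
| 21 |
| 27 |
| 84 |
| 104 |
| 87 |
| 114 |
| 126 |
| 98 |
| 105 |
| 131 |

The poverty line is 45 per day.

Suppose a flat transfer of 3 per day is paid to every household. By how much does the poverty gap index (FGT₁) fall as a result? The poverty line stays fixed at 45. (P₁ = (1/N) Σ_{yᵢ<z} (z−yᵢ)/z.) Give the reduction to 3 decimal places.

Before: below the line — 21, 27; poverty gap index (FGT₁) = 0.09333.
After the 3 transfer: below the line — 24, 30; poverty gap index (FGT₁) = 0.08000.
Reduction = 0.09333 − 0.08000 = 0.013.

0.013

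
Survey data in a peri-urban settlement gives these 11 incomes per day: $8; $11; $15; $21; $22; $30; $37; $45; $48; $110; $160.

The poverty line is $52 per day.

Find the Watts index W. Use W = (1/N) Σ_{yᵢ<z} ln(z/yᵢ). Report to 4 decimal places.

0.6864

Below the line: $8, $11, $15, $21, $22, $30, $37, $45, $48 (q = 9 of N = 11).
Log shortfalls: ln(52/8) = 1.8718; ln(52/11) = 1.5533; ln(52/15) = 1.2432; ln(52/21) = 0.9067; ln(52/22) = 0.8602; ln(52/30) = 0.5500; ln(52/37) = 0.3403; ln(52/45) = 0.1446; ln(52/48) = 0.0800.
W = 7.550263 / 11 = 0.6864.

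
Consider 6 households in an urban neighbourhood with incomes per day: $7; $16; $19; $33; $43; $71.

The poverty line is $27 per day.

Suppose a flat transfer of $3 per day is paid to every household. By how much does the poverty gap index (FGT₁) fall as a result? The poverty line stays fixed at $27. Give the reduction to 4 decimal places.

0.0556

Before: below the line — $7, $16, $19; poverty gap index (FGT₁) = 0.240741.
After the $3 transfer: below the line — $10, $19, $22; poverty gap index (FGT₁) = 0.185185.
Reduction = 0.240741 − 0.185185 = 0.0556.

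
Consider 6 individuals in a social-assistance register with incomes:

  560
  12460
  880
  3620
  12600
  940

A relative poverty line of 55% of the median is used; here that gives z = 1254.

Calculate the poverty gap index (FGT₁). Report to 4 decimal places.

0.1837

Poor units: 560, 880, 940 (q = 3 of N = 6).
Normalized shortfalls: (1254−560)/1254 = 0.5534; (1254−880)/1254 = 0.2982; (1254−940)/1254 = 0.2504.
Sum of shortfalls = 1.102073; P₁ averages over all N: 1.102073 / 6 = 0.1837.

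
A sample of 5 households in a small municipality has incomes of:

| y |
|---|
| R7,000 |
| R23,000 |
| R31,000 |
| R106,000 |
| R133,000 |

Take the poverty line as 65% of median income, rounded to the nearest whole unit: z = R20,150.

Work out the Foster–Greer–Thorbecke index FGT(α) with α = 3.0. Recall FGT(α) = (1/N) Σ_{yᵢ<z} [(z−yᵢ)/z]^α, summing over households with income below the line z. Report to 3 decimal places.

0.056

Incomes under z: R7,000 (q = 1 of N = 5).
Relative gaps: (20150−7000)/20150 = 0.6526.
Raised to α = 3.0: 0.27794.
Sum = 0.277941; FGT(3.0) = 0.277941 / 5 = 0.056.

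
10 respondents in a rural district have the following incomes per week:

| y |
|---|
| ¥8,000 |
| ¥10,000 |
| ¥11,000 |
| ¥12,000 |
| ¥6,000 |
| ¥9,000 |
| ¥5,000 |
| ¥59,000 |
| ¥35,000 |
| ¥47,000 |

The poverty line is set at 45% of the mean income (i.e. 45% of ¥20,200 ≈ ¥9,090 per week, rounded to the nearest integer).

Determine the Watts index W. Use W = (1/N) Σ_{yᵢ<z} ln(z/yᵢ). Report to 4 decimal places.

0.1151

Incomes under z: ¥5,000, ¥6,000, ¥8,000, ¥9,000 (q = 4 of N = 10).
ln(z/y) terms: ln(9090/5000) = 0.5977; ln(9090/6000) = 0.4154; ln(9090/8000) = 0.1277; ln(9090/9000) = 0.0100.
W = 1.150836 / 10 = 0.1151.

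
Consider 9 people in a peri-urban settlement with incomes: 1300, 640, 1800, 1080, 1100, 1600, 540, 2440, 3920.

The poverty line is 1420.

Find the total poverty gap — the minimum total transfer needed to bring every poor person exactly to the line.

Below the line: 540, 640, 1080, 1100, 1300 (q = 5 of N = 9).
Individual gaps: 1420−540 = 880; 1420−640 = 780; 1420−1080 = 340; 1420−1100 = 320; 1420−1300 = 120.
Aggregate gap = 2440.

2440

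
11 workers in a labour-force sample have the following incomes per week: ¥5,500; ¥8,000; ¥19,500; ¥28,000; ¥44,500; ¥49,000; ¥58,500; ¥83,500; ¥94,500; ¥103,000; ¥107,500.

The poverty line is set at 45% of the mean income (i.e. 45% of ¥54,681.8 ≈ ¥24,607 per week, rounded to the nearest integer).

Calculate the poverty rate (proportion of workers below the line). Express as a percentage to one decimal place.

27.3%

3 of the 11 workers have income below ¥24,607.
H = 3/11 = 27.3%.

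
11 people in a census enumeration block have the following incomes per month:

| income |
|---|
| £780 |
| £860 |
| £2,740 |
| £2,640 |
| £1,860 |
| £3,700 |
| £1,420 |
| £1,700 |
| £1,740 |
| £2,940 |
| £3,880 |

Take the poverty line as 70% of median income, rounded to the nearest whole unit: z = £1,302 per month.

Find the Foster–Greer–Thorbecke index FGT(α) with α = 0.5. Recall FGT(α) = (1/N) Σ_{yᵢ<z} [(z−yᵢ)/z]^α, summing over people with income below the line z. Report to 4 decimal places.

0.1105

Incomes under z: £780, £860 (q = 2 of N = 11).
Gap ratios (z−y)/z: (1302−780)/1302 = 0.4009; (1302−860)/1302 = 0.3395.
Raised to α = 0.5: 0.63318; 0.58265.
Sum = 1.215831; FGT(0.5) = 1.215831 / 11 = 0.1105.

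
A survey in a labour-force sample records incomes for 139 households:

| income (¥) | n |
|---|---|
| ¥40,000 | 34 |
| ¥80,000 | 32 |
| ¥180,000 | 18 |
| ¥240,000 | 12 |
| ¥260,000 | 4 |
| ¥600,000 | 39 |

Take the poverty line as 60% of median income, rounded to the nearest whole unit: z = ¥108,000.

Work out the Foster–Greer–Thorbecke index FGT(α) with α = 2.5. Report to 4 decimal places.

Below the line: 34×¥40,000, 32×¥80,000 (q = 66 of N = 139).
Gap ratios (z−y)/z: (108000−40000)/108000 = 0.6296 (×34); (108000−80000)/108000 = 0.2593 (×32).
Raised to α = 2.5: 0.31457 (×34); 0.03422 (×32).
Sum = 11.790452; FGT(2.5) = 11.790452 / 139 = 0.0848.

0.0848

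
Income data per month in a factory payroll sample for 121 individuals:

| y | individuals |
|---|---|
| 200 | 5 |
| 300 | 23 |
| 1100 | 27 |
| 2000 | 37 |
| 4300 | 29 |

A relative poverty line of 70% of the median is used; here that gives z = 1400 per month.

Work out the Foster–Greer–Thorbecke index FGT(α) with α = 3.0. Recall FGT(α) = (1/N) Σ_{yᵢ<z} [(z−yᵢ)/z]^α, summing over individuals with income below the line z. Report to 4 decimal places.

0.1204

Incomes under z: 5×200, 23×300, 27×1100 (q = 55 of N = 121).
Shortfall ratios: (1400−200)/1400 = 0.8571 (×5); (1400−300)/1400 = 0.7857 (×23); (1400−1100)/1400 = 0.2143 (×27).
Raised to α = 3.0: 0.62974 (×5); 0.48506 (×23); 0.00984 (×27).
Sum = 14.570700; FGT(3.0) = 14.570700 / 121 = 0.1204.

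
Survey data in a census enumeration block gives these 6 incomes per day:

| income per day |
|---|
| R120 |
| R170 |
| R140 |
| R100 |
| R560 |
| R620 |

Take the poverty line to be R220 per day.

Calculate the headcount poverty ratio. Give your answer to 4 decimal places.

4 of the 6 individuals have income below R220.
H = 4/6 = 0.6667.

0.6667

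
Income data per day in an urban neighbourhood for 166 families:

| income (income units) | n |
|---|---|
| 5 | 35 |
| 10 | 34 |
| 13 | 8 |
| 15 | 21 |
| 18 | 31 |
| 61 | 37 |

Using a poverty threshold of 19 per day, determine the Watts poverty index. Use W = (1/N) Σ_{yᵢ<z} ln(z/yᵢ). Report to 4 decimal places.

Below the line: 35×5, 34×10, 8×13, 21×15, 31×18 (q = 129 of N = 166).
Log gaps: ln(19/5) = 1.3350 (×35); ln(19/10) = 0.6419 (×34); ln(19/13) = 0.3795 (×8); ln(19/15) = 0.2364 (×21); ln(19/18) = 0.0541 (×31).
W = 78.224235 / 166 = 0.4712.

0.4712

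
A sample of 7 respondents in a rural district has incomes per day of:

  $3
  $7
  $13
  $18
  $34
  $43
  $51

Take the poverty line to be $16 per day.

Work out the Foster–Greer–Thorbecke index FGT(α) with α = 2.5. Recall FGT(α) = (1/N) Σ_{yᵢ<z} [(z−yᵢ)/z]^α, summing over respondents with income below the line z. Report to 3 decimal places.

Below z: $3, $7, $13 (q = 3 of N = 7).
Shortfall ratios: (16−3)/16 = 0.8125; (16−7)/16 = 0.5625; (16−13)/16 = 0.1875.
Raised to α = 2.5: 0.59506; 0.23730; 0.01522.
Sum = 0.847585; FGT(2.5) = 0.847585 / 7 = 0.121.

0.121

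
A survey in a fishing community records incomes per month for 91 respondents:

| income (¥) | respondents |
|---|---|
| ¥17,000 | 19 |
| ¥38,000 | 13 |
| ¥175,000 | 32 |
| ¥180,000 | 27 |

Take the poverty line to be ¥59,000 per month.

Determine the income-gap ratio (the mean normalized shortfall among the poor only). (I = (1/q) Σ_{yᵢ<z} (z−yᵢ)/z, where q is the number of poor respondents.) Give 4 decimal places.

0.5673

Poor units: 19×¥17,000, 13×¥38,000 (q = 32 of N = 91).
Shortfall ratios (z−y)/z: 0.7119 (×19), 0.3559 (×13); sum = 18.152542.
The income-gap ratio divides by q (the poor only): 18.152542 / 32 = 0.5673.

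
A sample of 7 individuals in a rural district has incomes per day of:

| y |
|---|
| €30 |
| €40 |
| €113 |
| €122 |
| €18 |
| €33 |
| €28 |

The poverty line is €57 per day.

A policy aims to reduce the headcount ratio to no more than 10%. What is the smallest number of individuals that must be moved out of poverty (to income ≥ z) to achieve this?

5 of the 7 individuals are poor, so H = 5/7 = 0.714.
A headcount ratio of at most 10% allows at most ⌊0.10 × 7⌋ = 0 poor individuals.
So at least 5 − 0 = 5 must be lifted.

5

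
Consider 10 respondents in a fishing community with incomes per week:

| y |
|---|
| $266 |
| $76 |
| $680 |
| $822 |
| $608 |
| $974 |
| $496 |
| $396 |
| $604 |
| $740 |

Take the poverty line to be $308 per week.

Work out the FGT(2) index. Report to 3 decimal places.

0.059

Below z: $76, $266 (q = 2 of N = 10).
Gap ratios (z−y)/z: (308−76)/308 = 0.7532; (308−266)/308 = 0.1364.
Squared: 0.5674; 0.0186.
Sum = 0.585976; P₂ = 0.585976 / 10 = 0.059.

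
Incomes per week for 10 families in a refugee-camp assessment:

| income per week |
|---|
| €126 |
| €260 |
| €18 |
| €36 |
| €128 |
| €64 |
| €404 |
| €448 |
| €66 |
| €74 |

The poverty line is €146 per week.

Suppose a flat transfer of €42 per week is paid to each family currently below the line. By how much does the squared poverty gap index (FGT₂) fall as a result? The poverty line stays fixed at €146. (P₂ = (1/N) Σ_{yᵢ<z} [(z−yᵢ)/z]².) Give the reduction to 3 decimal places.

0.148

Before: below the line — €18, €36, €64, €66, €74, €126, €128; squared poverty gap index (FGT₂) = 0.22291.
After the €42 transfer: below the line — €60, €78, €106, €108, €116; squared poverty gap index (FGT₂) = 0.07489.
Reduction = 0.22291 − 0.07489 = 0.148.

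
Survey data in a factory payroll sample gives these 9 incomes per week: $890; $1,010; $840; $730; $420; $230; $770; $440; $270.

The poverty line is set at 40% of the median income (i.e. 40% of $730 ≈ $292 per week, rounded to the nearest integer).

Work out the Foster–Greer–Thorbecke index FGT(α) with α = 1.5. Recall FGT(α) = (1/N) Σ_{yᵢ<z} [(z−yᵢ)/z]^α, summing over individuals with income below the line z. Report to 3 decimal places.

Poor units: $230, $270 (q = 2 of N = 9).
Gap ratios (z−y)/z: (292−230)/292 = 0.2123; (292−270)/292 = 0.0753.
Raised to α = 1.5: 0.09784; 0.02068.
Sum = 0.118520; FGT(1.5) = 0.118520 / 9 = 0.013.

0.013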